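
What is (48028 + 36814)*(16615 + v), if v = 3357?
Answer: 1694464424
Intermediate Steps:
(48028 + 36814)*(16615 + v) = (48028 + 36814)*(16615 + 3357) = 84842*19972 = 1694464424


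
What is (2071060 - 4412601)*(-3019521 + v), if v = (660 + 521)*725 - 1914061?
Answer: 9547298587137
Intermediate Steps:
v = -1057836 (v = 1181*725 - 1914061 = 856225 - 1914061 = -1057836)
(2071060 - 4412601)*(-3019521 + v) = (2071060 - 4412601)*(-3019521 - 1057836) = -2341541*(-4077357) = 9547298587137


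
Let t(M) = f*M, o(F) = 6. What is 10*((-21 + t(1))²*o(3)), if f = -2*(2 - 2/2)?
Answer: 31740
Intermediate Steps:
f = -2 (f = -2*(2 - 2*½) = -2*(2 - 1) = -2*1 = -2)
t(M) = -2*M
10*((-21 + t(1))²*o(3)) = 10*((-21 - 2*1)²*6) = 10*((-21 - 2)²*6) = 10*((-23)²*6) = 10*(529*6) = 10*3174 = 31740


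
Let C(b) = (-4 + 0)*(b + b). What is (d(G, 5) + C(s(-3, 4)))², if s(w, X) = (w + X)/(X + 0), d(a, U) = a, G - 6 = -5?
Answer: 1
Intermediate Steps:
G = 1 (G = 6 - 5 = 1)
s(w, X) = (X + w)/X
C(b) = -8*b
(d(G, 5) + C(s(-3, 4)))² = (1 - 8*(4 - 3)/4)² = (1 - 2)² = (-1)² = 1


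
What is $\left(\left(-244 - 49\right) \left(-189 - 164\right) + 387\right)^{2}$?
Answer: $10777761856$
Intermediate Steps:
$\left(\left(-244 - 49\right) \left(-189 - 164\right) + 387\right)^{2} = \left(\left(-293\right) \left(-353\right) + 387\right)^{2} = \left(103429 + 387\right)^{2} = 103816^{2} = 10777761856$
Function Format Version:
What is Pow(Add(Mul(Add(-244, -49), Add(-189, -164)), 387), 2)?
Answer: 10777761856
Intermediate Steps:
Pow(Add(Mul(Add(-244, -49), Add(-189, -164)), 387), 2) = Pow(Add(Mul(-293, -353), 387), 2) = Pow(Add(103429, 387), 2) = Pow(103816, 2) = 10777761856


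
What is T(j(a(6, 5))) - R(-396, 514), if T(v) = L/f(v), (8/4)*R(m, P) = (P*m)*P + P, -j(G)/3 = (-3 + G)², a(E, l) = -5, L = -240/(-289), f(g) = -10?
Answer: 15117749215/289 ≈ 5.2311e+7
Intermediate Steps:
L = 240/289 (L = -240*(-1/289) = 240/289 ≈ 0.83045)
j(G) = -3*(-3 + G)²
R(m, P) = P/2 + m*P²/2 (R(m, P) = ((P*m)*P + P)/2 = (m*P² + P)/2 = (P + m*P²)/2 = P/2 + m*P²/2)
T(v) = -24/289 (T(v) = (240/289)/(-10) = (240/289)*(-⅒) = -24/289)
T(j(a(6, 5))) - R(-396, 514) = -24/289 - 514*(1 + 514*(-396))/2 = -24/289 - 514*(1 - 203544)/2 = -24/289 - 514*(-203543)/2 = -24/289 - 1*(-52310551) = -24/289 + 52310551 = 15117749215/289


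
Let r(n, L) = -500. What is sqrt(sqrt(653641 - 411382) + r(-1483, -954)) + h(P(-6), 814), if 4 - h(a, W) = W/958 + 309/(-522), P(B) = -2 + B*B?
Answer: 311903/83346 + sqrt(-500 + sqrt(242259)) ≈ 3.7423 + 2.7932*I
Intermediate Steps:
P(B) = -2 + B**2
h(a, W) = 799/174 - W/958 (h(a, W) = 4 - (W/958 + 309/(-522)) = 4 - (W*(1/958) + 309*(-1/522)) = 4 - (W/958 - 103/174) = 4 - (-103/174 + W/958) = 4 + (103/174 - W/958) = 799/174 - W/958)
sqrt(sqrt(653641 - 411382) + r(-1483, -954)) + h(P(-6), 814) = sqrt(sqrt(653641 - 411382) - 500) + (799/174 - 1/958*814) = sqrt(sqrt(242259) - 500) + (799/174 - 407/479) = sqrt(-500 + sqrt(242259)) + 311903/83346 = 311903/83346 + sqrt(-500 + sqrt(242259))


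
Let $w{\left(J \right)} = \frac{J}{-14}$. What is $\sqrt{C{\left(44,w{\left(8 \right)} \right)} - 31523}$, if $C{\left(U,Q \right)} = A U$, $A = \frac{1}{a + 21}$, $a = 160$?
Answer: $\frac{i \sqrt{1032717039}}{181} \approx 177.55 i$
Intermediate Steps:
$w{\left(J \right)} = - \frac{J}{14}$ ($w{\left(J \right)} = J \left(- \frac{1}{14}\right) = - \frac{J}{14}$)
$A = \frac{1}{181}$ ($A = \frac{1}{160 + 21} = \frac{1}{181} \approx 0.0055249$)
$C{\left(U,Q \right)} = \frac{U}{181}$
$\sqrt{C{\left(44,w{\left(8 \right)} \right)} - 31523} = \sqrt{\frac{1}{181} \cdot 44 - 31523} = \sqrt{\frac{44}{181} - 31523} = \sqrt{- \frac{5705619}{181}} = \frac{i \sqrt{1032717039}}{181}$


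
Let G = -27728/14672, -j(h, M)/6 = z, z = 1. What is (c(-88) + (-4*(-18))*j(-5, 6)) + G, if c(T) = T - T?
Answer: -397877/917 ≈ -433.89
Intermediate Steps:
c(T) = 0
j(h, M) = -6 (j(h, M) = -6*1 = -6)
G = -1733/917 (G = -27728*1/14672 = -1733/917 ≈ -1.8899)
(c(-88) + (-4*(-18))*j(-5, 6)) + G = (0 - 4*(-18)*(-6)) - 1733/917 = (0 + 72*(-6)) - 1733/917 = (0 - 432) - 1733/917 = -432 - 1733/917 = -397877/917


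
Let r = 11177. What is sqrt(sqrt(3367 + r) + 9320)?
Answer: 2*sqrt(2330 + 3*sqrt(101)) ≈ 97.163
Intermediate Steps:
sqrt(sqrt(3367 + r) + 9320) = sqrt(sqrt(3367 + 11177) + 9320) = sqrt(sqrt(14544) + 9320) = sqrt(12*sqrt(101) + 9320) = sqrt(9320 + 12*sqrt(101))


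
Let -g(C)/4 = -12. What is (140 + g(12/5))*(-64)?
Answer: -12032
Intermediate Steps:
g(C) = 48 (g(C) = -4*(-12) = 48)
(140 + g(12/5))*(-64) = (140 + 48)*(-64) = 188*(-64) = -12032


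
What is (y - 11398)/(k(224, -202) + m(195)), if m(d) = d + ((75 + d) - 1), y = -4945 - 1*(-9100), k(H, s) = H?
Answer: -7243/688 ≈ -10.528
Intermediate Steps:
y = 4155 (y = -4945 + 9100 = 4155)
m(d) = 74 + 2*d (m(d) = d + (74 + d) = 74 + 2*d)
(y - 11398)/(k(224, -202) + m(195)) = (4155 - 11398)/(224 + (74 + 2*195)) = -7243/(224 + (74 + 390)) = -7243/(224 + 464) = -7243/688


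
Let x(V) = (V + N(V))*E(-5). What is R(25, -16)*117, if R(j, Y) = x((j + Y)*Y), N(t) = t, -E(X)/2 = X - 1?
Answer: -404352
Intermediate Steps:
E(X) = 2 - 2*X (E(X) = -2*(X - 1) = -2*(-1 + X) = 2 - 2*X)
x(V) = 24*V (x(V) = (V + V)*(2 - 2*(-5)) = (2*V)*(2 + 10) = (2*V)*12 = 24*V)
R(j, Y) = 24*Y*(Y + j) (R(j, Y) = 24*((j + Y)*Y) = 24*((Y + j)*Y) = 24*(Y*(Y + j)) = 24*Y*(Y + j))
R(25, -16)*117 = (24*(-16)*(-16 + 25))*117 = (24*(-16)*9)*117 = -3456*117 = -404352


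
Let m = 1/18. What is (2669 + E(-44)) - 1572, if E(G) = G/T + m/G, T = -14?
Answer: 6099185/5544 ≈ 1100.1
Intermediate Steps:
m = 1/18 ≈ 0.055556
E(G) = -G/14 + 1/(18*G) (E(G) = G/(-14) + 1/(18*G) = G*(-1/14) + 1/(18*G) = -G/14 + 1/(18*G))
(2669 + E(-44)) - 1572 = (2669 + (-1/14*(-44) + (1/18)/(-44))) - 1572 = (2669 + (22/7 + (1/18)*(-1/44))) - 1572 = (2669 + (22/7 - 1/792)) - 1572 = (2669 + 17417/5544) - 1572 = 14814353/5544 - 1572 = 6099185/5544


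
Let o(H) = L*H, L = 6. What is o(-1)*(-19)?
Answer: 114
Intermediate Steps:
o(H) = 6*H
o(-1)*(-19) = (6*(-1))*(-19) = -6*(-19) = 114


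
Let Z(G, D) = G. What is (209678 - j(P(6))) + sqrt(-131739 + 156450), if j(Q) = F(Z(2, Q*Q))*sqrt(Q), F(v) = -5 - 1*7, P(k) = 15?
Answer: 209678 + sqrt(24711) + 12*sqrt(15) ≈ 2.0988e+5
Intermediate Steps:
F(v) = -12 (F(v) = -5 - 7 = -12)
j(Q) = -12*sqrt(Q)
(209678 - j(P(6))) + sqrt(-131739 + 156450) = (209678 - (-12)*sqrt(15)) + sqrt(-131739 + 156450) = (209678 + 12*sqrt(15)) + sqrt(24711) = 209678 + sqrt(24711) + 12*sqrt(15)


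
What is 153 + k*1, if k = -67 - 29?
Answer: 57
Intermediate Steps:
k = -96
153 + k*1 = 153 - 96*1 = 153 - 96 = 57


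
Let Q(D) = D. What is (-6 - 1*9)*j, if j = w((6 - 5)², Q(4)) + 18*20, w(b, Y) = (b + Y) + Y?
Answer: -5535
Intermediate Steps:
w(b, Y) = b + 2*Y (w(b, Y) = (Y + b) + Y = b + 2*Y)
j = 369 (j = ((6 - 5)² + 2*4) + 18*20 = (1² + 8) + 360 = (1 + 8) + 360 = 9 + 360 = 369)
(-6 - 1*9)*j = (-6 - 1*9)*369 = (-6 - 9)*369 = -15*369 = -5535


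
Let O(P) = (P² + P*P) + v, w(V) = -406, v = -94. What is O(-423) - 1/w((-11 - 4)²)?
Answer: 145252185/406 ≈ 3.5776e+5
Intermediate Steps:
O(P) = -94 + 2*P² (O(P) = (P² + P*P) - 94 = (P² + P²) - 94 = 2*P² - 94 = -94 + 2*P²)
O(-423) - 1/w((-11 - 4)²) = (-94 + 2*(-423)²) - 1/(-406) = (-94 + 2*178929) - 1*(-1/406) = (-94 + 357858) + 1/406 = 357764 + 1/406 = 145252185/406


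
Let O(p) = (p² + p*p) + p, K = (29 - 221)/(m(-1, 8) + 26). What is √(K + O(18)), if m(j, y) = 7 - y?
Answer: √16458/5 ≈ 25.658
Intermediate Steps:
K = -192/25 (K = (29 - 221)/((7 - 1*8) + 26) = -192/((7 - 8) + 26) = -192/(-1 + 26) = -192/25 ≈ -7.6800)
O(p) = p + 2*p² (O(p) = (p² + p²) + p = 2*p² + p = p + 2*p²)
√(K + O(18)) = √(-192/25 + 18*(1 + 2*18)) = √(-192/25 + 18*(1 + 36)) = √(-192/25 + 18*37) = √(-192/25 + 666) = √(16458/25) = √16458/5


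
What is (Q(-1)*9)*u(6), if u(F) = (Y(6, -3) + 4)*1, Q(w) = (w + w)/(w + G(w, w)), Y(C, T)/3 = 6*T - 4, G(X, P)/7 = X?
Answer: -279/2 ≈ -139.50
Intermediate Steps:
G(X, P) = 7*X
Y(C, T) = -12 + 18*T (Y(C, T) = 3*(6*T - 4) = 3*(-4 + 6*T) = -12 + 18*T)
Q(w) = ¼ (Q(w) = (w + w)/(w + 7*w) = (2*w)/((8*w)) = (2*w)*(1/(8*w)) = ¼)
u(F) = -62 (u(F) = ((-12 + 18*(-3)) + 4)*1 = ((-12 - 54) + 4)*1 = (-66 + 4)*1 = -62*1 = -62)
(Q(-1)*9)*u(6) = ((¼)*9)*(-62) = (9/4)*(-62) = -279/2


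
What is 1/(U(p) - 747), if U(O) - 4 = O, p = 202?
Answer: -1/541 ≈ -0.0018484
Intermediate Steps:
U(O) = 4 + O
1/(U(p) - 747) = 1/((4 + 202) - 747) = 1/(206 - 747) = 1/(-541) = -1/541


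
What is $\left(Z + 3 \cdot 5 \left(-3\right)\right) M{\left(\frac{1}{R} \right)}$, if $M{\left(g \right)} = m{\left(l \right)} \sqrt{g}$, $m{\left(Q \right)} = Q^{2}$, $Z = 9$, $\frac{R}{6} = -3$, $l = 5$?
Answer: $- 150 i \sqrt{2} \approx - 212.13 i$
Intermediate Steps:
$R = -18$ ($R = 6 \left(-3\right) = -18$)
$M{\left(g \right)} = 25 \sqrt{g}$ ($M{\left(g \right)} = 5^{2} \sqrt{g} = 25 \sqrt{g}$)
$\left(Z + 3 \cdot 5 \left(-3\right)\right) M{\left(\frac{1}{R} \right)} = \left(9 + 3 \cdot 5 \left(-3\right)\right) 25 \sqrt{\frac{1}{-18}} = \left(9 + 15 \left(-3\right)\right) 25 \sqrt{- \frac{1}{18}} = \left(9 - 45\right) 25 \frac{i \sqrt{2}}{6} = - 36 \frac{25 i \sqrt{2}}{6} = - 150 i \sqrt{2}$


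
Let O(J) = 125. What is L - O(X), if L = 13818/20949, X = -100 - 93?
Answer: -868269/6983 ≈ -124.34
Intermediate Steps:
X = -193
L = 4606/6983 (L = 13818*(1/20949) = 4606/6983 ≈ 0.65960)
L - O(X) = 4606/6983 - 1*125 = 4606/6983 - 125 = -868269/6983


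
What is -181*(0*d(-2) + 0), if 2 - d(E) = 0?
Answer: 0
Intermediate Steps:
d(E) = 2 (d(E) = 2 - 1*0 = 2 + 0 = 2)
-181*(0*d(-2) + 0) = -181*(0*2 + 0) = -181*(0 + 0) = -181*0 = 0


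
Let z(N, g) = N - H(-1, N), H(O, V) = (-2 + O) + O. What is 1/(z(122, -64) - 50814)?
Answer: -1/50688 ≈ -1.9729e-5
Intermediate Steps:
H(O, V) = -2 + 2*O
z(N, g) = 4 + N (z(N, g) = N - (-2 + 2*(-1)) = N - (-2 - 2) = N - 1*(-4) = N + 4 = 4 + N)
1/(z(122, -64) - 50814) = 1/((4 + 122) - 50814) = 1/(126 - 50814) = 1/(-50688) = -1/50688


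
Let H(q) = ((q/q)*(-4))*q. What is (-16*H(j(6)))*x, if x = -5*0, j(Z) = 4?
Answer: 0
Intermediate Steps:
x = 0
H(q) = -4*q (H(q) = (1*(-4))*q = -4*q)
(-16*H(j(6)))*x = -(-64)*4*0 = -16*(-16)*0 = 256*0 = 0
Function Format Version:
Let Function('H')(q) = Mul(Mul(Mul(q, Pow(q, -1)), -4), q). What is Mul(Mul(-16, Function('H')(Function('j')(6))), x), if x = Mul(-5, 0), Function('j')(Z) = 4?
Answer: 0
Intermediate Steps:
x = 0
Function('H')(q) = Mul(-4, q) (Function('H')(q) = Mul(Mul(1, -4), q) = Mul(-4, q))
Mul(Mul(-16, Function('H')(Function('j')(6))), x) = Mul(Mul(-16, Mul(-4, 4)), 0) = Mul(Mul(-16, -16), 0) = Mul(256, 0) = 0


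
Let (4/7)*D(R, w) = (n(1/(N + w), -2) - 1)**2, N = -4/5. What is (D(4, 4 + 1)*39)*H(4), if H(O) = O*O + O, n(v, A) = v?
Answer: 16640/21 ≈ 792.38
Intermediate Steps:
N = -4/5 (N = -4*1/5 = -4/5 ≈ -0.80000)
H(O) = O + O**2 (H(O) = O**2 + O = O + O**2)
D(R, w) = 7*(-1 + 1/(-4/5 + w))**2/4 (D(R, w) = 7*(1/(-4/5 + w) - 1)**2/4 = 7*(-1 + 1/(-4/5 + w))**2/4)
(D(4, 4 + 1)*39)*H(4) = ((7*(-9 + 5*(4 + 1))**2/(4*(-4 + 5*(4 + 1))**2))*39)*(4*(1 + 4)) = ((7*(-9 + 5*5)**2/(4*(-4 + 5*5)**2))*39)*(4*5) = ((7*(-9 + 25)**2/(4*(-4 + 25)**2))*39)*20 = (((7/4)*16**2/21**2)*39)*20 = (((7/4)*256*(1/441))*39)*20 = ((64/63)*39)*20 = (832/21)*20 = 16640/21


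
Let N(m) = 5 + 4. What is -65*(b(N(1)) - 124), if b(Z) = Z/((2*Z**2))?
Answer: 145015/18 ≈ 8056.4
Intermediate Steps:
N(m) = 9
b(Z) = 1/(2*Z) (b(Z) = Z*(1/(2*Z**2)) = 1/(2*Z))
-65*(b(N(1)) - 124) = -65*((1/2)/9 - 124) = -65*((1/2)*(1/9) - 124) = -65*(1/18 - 124) = -65*(-2231/18) = 145015/18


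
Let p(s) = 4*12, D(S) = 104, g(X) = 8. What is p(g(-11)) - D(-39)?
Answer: -56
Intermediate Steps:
p(s) = 48
p(g(-11)) - D(-39) = 48 - 1*104 = 48 - 104 = -56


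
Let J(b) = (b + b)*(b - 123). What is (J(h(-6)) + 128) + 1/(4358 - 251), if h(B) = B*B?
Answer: -25200551/4107 ≈ -6136.0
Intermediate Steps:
h(B) = B**2
J(b) = 2*b*(-123 + b) (J(b) = (2*b)*(-123 + b) = 2*b*(-123 + b))
(J(h(-6)) + 128) + 1/(4358 - 251) = (2*(-6)**2*(-123 + (-6)**2) + 128) + 1/(4358 - 251) = (2*36*(-123 + 36) + 128) + 1/4107 = (2*36*(-87) + 128) + 1/4107 = (-6264 + 128) + 1/4107 = -6136 + 1/4107 = -25200551/4107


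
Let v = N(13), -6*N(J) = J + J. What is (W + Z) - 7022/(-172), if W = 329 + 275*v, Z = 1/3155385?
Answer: -223017352739/271363110 ≈ -821.84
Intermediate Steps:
N(J) = -J/3 (N(J) = -(J + J)/6 = -J/3)
v = -13/3 (v = -⅓*13 = -13/3 ≈ -4.3333)
Z = 1/3155385 ≈ 3.1692e-7
W = -2588/3 (W = 329 + 275*(-13/3) = 329 - 3575/3 = -2588/3 ≈ -862.67)
(W + Z) - 7022/(-172) = (-2588/3 + 1/3155385) - 7022/(-172) = -2722045459/3155385 - 7022*(-1/172) = -2722045459/3155385 + 3511/86 = -223017352739/271363110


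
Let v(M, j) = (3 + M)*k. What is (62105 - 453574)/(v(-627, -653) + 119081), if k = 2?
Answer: -391469/117833 ≈ -3.3222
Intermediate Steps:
v(M, j) = 6 + 2*M (v(M, j) = (3 + M)*2 = 6 + 2*M)
(62105 - 453574)/(v(-627, -653) + 119081) = (62105 - 453574)/((6 + 2*(-627)) + 119081) = -391469/((6 - 1254) + 119081) = -391469/(-1248 + 119081) = -391469/117833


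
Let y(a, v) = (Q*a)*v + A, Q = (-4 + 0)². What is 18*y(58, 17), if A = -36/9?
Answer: 283896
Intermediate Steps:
A = -4 (A = -36*⅑ = -4)
Q = 16 (Q = (-4)² = 16)
y(a, v) = -4 + 16*a*v (y(a, v) = (16*a)*v - 4 = 16*a*v - 4 = -4 + 16*a*v)
18*y(58, 17) = 18*(-4 + 16*58*17) = 18*(-4 + 15776) = 18*15772 = 283896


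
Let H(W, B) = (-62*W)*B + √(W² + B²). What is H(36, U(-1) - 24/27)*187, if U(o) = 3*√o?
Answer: 371008 - 1252152*I + 187*√(104311 - 432*I)/9 ≈ 3.7772e+5 - 1.2522e+6*I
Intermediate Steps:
H(W, B) = √(B² + W²) - 62*B*W (H(W, B) = -62*B*W + √(B² + W²) = √(B² + W²) - 62*B*W)
H(36, U(-1) - 24/27)*187 = (√((3*√(-1) - 24/27)² + 36²) - 62*(3*√(-1) - 24/27)*36)*187 = (√((3*I - 24/27)² + 1296) - 62*(3*I - 24/27)*36)*187 = (√((3*I - 1*8/9)² + 1296) - 62*(3*I - 1*8/9)*36)*187 = (√((3*I - 8/9)² + 1296) - 62*(3*I - 8/9)*36)*187 = (√((-8/9 + 3*I)² + 1296) - 62*(-8/9 + 3*I)*36)*187 = (√(1296 + (-8/9 + 3*I)²) + (1984 - 6696*I))*187 = (1984 + √(1296 + (-8/9 + 3*I)²) - 6696*I)*187 = 371008 - 1252152*I + 187*√(1296 + (-8/9 + 3*I)²)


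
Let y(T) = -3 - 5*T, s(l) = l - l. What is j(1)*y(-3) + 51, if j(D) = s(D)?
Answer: 51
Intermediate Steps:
s(l) = 0
j(D) = 0
j(1)*y(-3) + 51 = 0*(-3 - 5*(-3)) + 51 = 0*(-3 + 15) + 51 = 0*12 + 51 = 0 + 51 = 51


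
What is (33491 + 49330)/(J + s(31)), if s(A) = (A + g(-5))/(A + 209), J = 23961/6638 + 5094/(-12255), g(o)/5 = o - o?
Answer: 53899038835920/2162684977 ≈ 24922.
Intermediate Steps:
g(o) = 0 (g(o) = 5*(o - o) = 5*0 = 0)
J = 86609361/27116230 (J = 23961*(1/6638) + 5094*(-1/12255) = 23961/6638 - 1698/4085 = 86609361/27116230 ≈ 3.1940)
s(A) = A/(209 + A) (s(A) = (A + 0)/(A + 209) = A/(209 + A))
(33491 + 49330)/(J + s(31)) = (33491 + 49330)/(86609361/27116230 + 31/(209 + 31)) = 82821/(86609361/27116230 + 31/240) = 82821/(2162684977/650789520) = 82821*(650789520/2162684977) = 53899038835920/2162684977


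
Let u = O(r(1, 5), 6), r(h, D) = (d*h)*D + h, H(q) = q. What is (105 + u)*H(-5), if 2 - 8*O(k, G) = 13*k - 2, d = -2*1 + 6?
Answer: -2855/8 ≈ -356.88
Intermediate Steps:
d = 4 (d = -2 + 6 = 4)
r(h, D) = h + 4*D*h (r(h, D) = (4*h)*D + h = 4*D*h + h = h + 4*D*h)
O(k, G) = ½ - 13*k/8 (O(k, G) = ¼ - (13*k - 2)/8 = ¼ - (-2 + 13*k)/8 = ¼ + (¼ - 13*k/8) = ½ - 13*k/8)
u = -269/8 (u = ½ - 13*(1 + 4*5)/8 = ½ - 13*(1 + 20)/8 = ½ - 13*21/8 = ½ - 13/8*21 = ½ - 273/8 = -269/8 ≈ -33.625)
(105 + u)*H(-5) = (105 - 269/8)*(-5) = (571/8)*(-5) = -2855/8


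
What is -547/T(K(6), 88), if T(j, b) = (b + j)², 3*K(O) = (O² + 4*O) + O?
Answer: -547/12100 ≈ -0.045207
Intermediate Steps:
K(O) = O²/3 + 5*O/3 (K(O) = ((O² + 4*O) + O)/3 = (O² + 5*O)/3 = O²/3 + 5*O/3)
-547/T(K(6), 88) = -547/(88 + (⅓)*6*(5 + 6))² = -547/(88 + (⅓)*6*11)² = -547/(88 + 22)² = -547/(110²) = -547/12100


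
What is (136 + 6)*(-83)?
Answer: -11786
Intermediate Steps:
(136 + 6)*(-83) = 142*(-83) = -11786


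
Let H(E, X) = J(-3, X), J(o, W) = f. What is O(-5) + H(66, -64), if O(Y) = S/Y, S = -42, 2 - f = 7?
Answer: 17/5 ≈ 3.4000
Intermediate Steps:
f = -5 (f = 2 - 1*7 = 2 - 7 = -5)
O(Y) = -42/Y
J(o, W) = -5
H(E, X) = -5
O(-5) + H(66, -64) = -42/(-5) - 5 = -42*(-⅕) - 5 = 42/5 - 5 = 17/5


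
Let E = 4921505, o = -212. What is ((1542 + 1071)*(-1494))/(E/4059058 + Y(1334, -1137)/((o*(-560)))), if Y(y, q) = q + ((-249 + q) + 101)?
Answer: -1267667193574080/387095711 ≈ -3.2748e+6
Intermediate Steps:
Y(y, q) = -148 + 2*q (Y(y, q) = q + (-148 + q) = -148 + 2*q)
((1542 + 1071)*(-1494))/(E/4059058 + Y(1334, -1137)/((o*(-560)))) = ((1542 + 1071)*(-1494))/(4921505/4059058 + (-148 + 2*(-1137))/((-212*(-560)))) = (2613*(-1494))/(4921505*(1/4059058) + (-148 - 2274)/118720) = -3903822/(4921505/4059058 - 2422*1/118720) = -3903822/(4921505/4059058 - 173/8480) = -3903822/387095711/324724640 = -3903822*324724640/387095711 = -1267667193574080/387095711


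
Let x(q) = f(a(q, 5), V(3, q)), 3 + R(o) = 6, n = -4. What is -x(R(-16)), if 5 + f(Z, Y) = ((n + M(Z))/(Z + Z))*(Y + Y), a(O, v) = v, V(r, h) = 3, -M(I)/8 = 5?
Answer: 157/5 ≈ 31.400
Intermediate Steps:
M(I) = -40 (M(I) = -8*5 = -40)
R(o) = 3 (R(o) = -3 + 6 = 3)
f(Z, Y) = -5 - 44*Y/Z (f(Z, Y) = -5 + ((-4 - 40)/(Z + Z))*(Y + Y) = -5 + (-44*1/(2*Z))*(2*Y) = -5 + (-22/Z)*(2*Y) = -5 - 44*Y/Z)
x(q) = -157/5 (x(q) = -5 - 44*3/5 = -5 - 44*3*⅕ = -5 - 132/5 = -157/5)
-x(R(-16)) = -1*(-157/5) = 157/5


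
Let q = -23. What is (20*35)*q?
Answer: -16100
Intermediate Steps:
(20*35)*q = (20*35)*(-23) = 700*(-23) = -16100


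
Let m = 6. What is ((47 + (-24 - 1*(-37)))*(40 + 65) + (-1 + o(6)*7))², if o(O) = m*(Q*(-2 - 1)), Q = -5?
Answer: 48011041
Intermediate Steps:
o(O) = 90 (o(O) = 6*(-5*(-2 - 1)) = 6*(-5*(-3)) = 6*15 = 90)
((47 + (-24 - 1*(-37)))*(40 + 65) + (-1 + o(6)*7))² = ((47 + (-24 - 1*(-37)))*(40 + 65) + (-1 + 90*7))² = ((47 + (-24 + 37))*105 + (-1 + 630))² = ((47 + 13)*105 + 629)² = (60*105 + 629)² = (6300 + 629)² = 6929² = 48011041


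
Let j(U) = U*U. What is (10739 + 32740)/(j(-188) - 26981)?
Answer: 43479/8363 ≈ 5.1990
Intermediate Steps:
j(U) = U²
(10739 + 32740)/(j(-188) - 26981) = (10739 + 32740)/((-188)² - 26981) = 43479/(35344 - 26981) = 43479/8363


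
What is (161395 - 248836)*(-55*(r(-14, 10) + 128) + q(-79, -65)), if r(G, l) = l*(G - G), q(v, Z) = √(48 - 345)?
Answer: 615584640 - 262323*I*√33 ≈ 6.1558e+8 - 1.5069e+6*I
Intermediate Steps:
q(v, Z) = 3*I*√33 (q(v, Z) = √(-297) = 3*I*√33)
r(G, l) = 0 (r(G, l) = l*0 = 0)
(161395 - 248836)*(-55*(r(-14, 10) + 128) + q(-79, -65)) = (161395 - 248836)*(-55*(0 + 128) + 3*I*√33) = -87441*(-55*128 + 3*I*√33) = -87441*(-7040 + 3*I*√33) = 615584640 - 262323*I*√33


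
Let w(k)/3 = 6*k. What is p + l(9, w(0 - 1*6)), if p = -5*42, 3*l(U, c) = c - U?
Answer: -249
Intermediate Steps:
w(k) = 18*k (w(k) = 3*(6*k) = 18*k)
l(U, c) = -U/3 + c/3 (l(U, c) = (c - U)/3 = -U/3 + c/3)
p = -210
p + l(9, w(0 - 1*6)) = -210 + (-⅓*9 + (18*(0 - 1*6))/3) = -210 + (-3 + (18*(0 - 6))/3) = -210 + (-3 + (18*(-6))/3) = -210 + (-3 + (⅓)*(-108)) = -210 + (-3 - 36) = -210 - 39 = -249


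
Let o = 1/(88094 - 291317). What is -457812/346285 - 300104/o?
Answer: 21119241766003908/346285 ≈ 6.0988e+10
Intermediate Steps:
o = -1/203223 (o = 1/(-203223) = -1/203223 ≈ -4.9207e-6)
-457812/346285 - 300104/o = -457812/346285 - 300104/(-1/203223) = -457812*1/346285 - 300104*(-203223) = -457812/346285 + 60988035192 = 21119241766003908/346285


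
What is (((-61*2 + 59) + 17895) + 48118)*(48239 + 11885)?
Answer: 3965177800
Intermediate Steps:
(((-61*2 + 59) + 17895) + 48118)*(48239 + 11885) = (((-122 + 59) + 17895) + 48118)*60124 = ((-63 + 17895) + 48118)*60124 = (17832 + 48118)*60124 = 65950*60124 = 3965177800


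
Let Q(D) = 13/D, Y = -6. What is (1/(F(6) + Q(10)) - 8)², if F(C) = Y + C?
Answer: 8836/169 ≈ 52.284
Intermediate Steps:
F(C) = -6 + C
(1/(F(6) + Q(10)) - 8)² = (1/((-6 + 6) + 13/10) - 8)² = (1/(0 + 13*(⅒)) - 8)² = (1/(0 + 13/10) - 8)² = (1/(13/10) - 8)² = (10/13 - 8)² = (-94/13)² = 8836/169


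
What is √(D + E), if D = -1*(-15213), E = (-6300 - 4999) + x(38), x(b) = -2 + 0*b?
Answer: 2*√978 ≈ 62.546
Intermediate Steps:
x(b) = -2 (x(b) = -2 + 0 = -2)
E = -11301 (E = (-6300 - 4999) - 2 = -11299 - 2 = -11301)
D = 15213
√(D + E) = √(15213 - 11301) = √3912 = 2*√978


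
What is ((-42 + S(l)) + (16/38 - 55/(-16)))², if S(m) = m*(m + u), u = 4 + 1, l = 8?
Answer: 400840441/92416 ≈ 4337.4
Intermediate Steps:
u = 5
S(m) = m*(5 + m) (S(m) = m*(m + 5) = m*(5 + m))
((-42 + S(l)) + (16/38 - 55/(-16)))² = ((-42 + 8*(5 + 8)) + (16/38 - 55/(-16)))² = ((-42 + 8*13) + (16*(1/38) - 55*(-1/16)))² = ((-42 + 104) + (8/19 + 55/16))² = (62 + 1173/304)² = (20021/304)² = 400840441/92416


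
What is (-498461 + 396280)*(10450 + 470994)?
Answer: -49194429364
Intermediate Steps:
(-498461 + 396280)*(10450 + 470994) = -102181*481444 = -49194429364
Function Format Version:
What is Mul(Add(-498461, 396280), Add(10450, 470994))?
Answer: -49194429364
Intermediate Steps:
Mul(Add(-498461, 396280), Add(10450, 470994)) = Mul(-102181, 481444) = -49194429364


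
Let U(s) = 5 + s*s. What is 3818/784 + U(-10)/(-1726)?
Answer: 1626887/338296 ≈ 4.8091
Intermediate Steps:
U(s) = 5 + s**2
3818/784 + U(-10)/(-1726) = 3818/784 + (5 + (-10)**2)/(-1726) = 3818*(1/784) + (5 + 100)*(-1/1726) = 1909/392 + 105*(-1/1726) = 1909/392 - 105/1726 = 1626887/338296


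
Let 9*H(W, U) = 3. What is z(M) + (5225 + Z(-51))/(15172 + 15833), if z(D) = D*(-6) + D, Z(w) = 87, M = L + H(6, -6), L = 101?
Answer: -15703888/31005 ≈ -506.50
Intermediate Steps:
H(W, U) = ⅓ (H(W, U) = (⅑)*3 = ⅓)
M = 304/3 (M = 101 + ⅓ = 304/3 ≈ 101.33)
z(D) = -5*D (z(D) = -6*D + D = -5*D)
z(M) + (5225 + Z(-51))/(15172 + 15833) = -5*304/3 + (5225 + 87)/(15172 + 15833) = -1520/3 + 5312/31005 = -15703888/31005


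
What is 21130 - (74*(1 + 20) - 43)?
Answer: 19619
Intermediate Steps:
21130 - (74*(1 + 20) - 43) = 21130 - (74*21 - 43) = 21130 - (1554 - 43) = 21130 - 1*1511 = 21130 - 1511 = 19619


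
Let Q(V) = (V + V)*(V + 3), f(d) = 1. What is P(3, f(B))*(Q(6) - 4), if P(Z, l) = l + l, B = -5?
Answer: 208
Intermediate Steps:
Q(V) = 2*V*(3 + V) (Q(V) = (2*V)*(3 + V) = 2*V*(3 + V))
P(Z, l) = 2*l
P(3, f(B))*(Q(6) - 4) = (2*1)*(2*6*(3 + 6) - 4) = 2*(2*6*9 - 4) = 2*(108 - 4) = 2*104 = 208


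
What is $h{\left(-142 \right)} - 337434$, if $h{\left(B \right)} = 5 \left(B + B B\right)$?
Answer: $-237324$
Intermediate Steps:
$h{\left(B \right)} = 5 B + 5 B^{2}$ ($h{\left(B \right)} = 5 \left(B + B^{2}\right) = 5 B + 5 B^{2}$)
$h{\left(-142 \right)} - 337434 = 5 \left(-142\right) \left(1 - 142\right) - 337434 = 5 \left(-142\right) \left(-141\right) - 337434 = 100110 - 337434 = -237324$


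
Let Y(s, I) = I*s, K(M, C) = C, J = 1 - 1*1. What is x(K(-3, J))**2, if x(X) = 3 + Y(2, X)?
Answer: 9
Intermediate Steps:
J = 0 (J = 1 - 1 = 0)
x(X) = 3 + 2*X (x(X) = 3 + X*2 = 3 + 2*X)
x(K(-3, J))**2 = (3 + 2*0)**2 = (3 + 0)**2 = 3**2 = 9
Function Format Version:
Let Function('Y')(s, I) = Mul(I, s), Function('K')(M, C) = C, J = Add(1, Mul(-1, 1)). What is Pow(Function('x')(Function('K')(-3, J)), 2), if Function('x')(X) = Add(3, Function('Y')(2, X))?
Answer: 9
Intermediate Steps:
J = 0 (J = Add(1, -1) = 0)
Function('x')(X) = Add(3, Mul(2, X)) (Function('x')(X) = Add(3, Mul(X, 2)) = Add(3, Mul(2, X)))
Pow(Function('x')(Function('K')(-3, J)), 2) = Pow(Add(3, Mul(2, 0)), 2) = Pow(Add(3, 0), 2) = Pow(3, 2) = 9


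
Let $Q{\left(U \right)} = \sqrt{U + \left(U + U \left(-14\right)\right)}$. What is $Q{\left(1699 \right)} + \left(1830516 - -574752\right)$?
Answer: $2405268 + 2 i \sqrt{5097} \approx 2.4053 \cdot 10^{6} + 142.79 i$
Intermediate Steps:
$Q{\left(U \right)} = 2 \sqrt{3} \sqrt{- U}$ ($Q{\left(U \right)} = \sqrt{U + \left(U - 14 U\right)} = \sqrt{U - 13 U} = \sqrt{- 12 U} = 2 \sqrt{3} \sqrt{- U}$)
$Q{\left(1699 \right)} + \left(1830516 - -574752\right) = 2 \sqrt{3} \sqrt{\left(-1\right) 1699} + \left(1830516 - -574752\right) = 2 \sqrt{3} \sqrt{-1699} + \left(1830516 + 574752\right) = 2 \sqrt{3} i \sqrt{1699} + 2405268 = 2 i \sqrt{5097} + 2405268 = 2405268 + 2 i \sqrt{5097}$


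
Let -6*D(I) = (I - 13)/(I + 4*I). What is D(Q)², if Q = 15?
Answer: 1/50625 ≈ 1.9753e-5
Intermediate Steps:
D(I) = -(-13 + I)/(30*I) (D(I) = -(I - 13)/(6*(I + 4*I)) = -(-13 + I)/(6*(5*I)) = -(-13 + I)*1/(5*I)/6 = -(-13 + I)/(30*I))
D(Q)² = ((1/30)*(13 - 1*15)/15)² = ((1/30)*(1/15)*(13 - 15))² = ((1/30)*(1/15)*(-2))² = (-1/225)² = 1/50625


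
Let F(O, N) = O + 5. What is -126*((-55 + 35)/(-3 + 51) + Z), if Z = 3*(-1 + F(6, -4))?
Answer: -7455/2 ≈ -3727.5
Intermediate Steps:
F(O, N) = 5 + O
Z = 30 (Z = 3*(-1 + (5 + 6)) = 3*(-1 + 11) = 3*10 = 30)
-126*((-55 + 35)/(-3 + 51) + Z) = -126*((-55 + 35)/(-3 + 51) + 30) = -126*(-20/48 + 30) = -126*(-20*1/48 + 30) = -126*(-5/12 + 30) = -126*355/12 = -7455/2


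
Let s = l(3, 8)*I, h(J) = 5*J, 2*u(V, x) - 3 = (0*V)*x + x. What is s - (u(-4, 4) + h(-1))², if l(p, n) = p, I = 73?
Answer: 867/4 ≈ 216.75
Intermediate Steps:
u(V, x) = 3/2 + x/2 (u(V, x) = 3/2 + ((0*V)*x + x)/2 = 3/2 + (0*x + x)/2 = 3/2 + (0 + x)/2 = 3/2 + x/2)
s = 219 (s = 3*73 = 219)
s - (u(-4, 4) + h(-1))² = 219 - ((3/2 + (½)*4) + 5*(-1))² = 219 - ((3/2 + 2) - 5)² = 219 - (7/2 - 5)² = 219 - (-3/2)² = 219 - 1*9/4 = 219 - 9/4 = 867/4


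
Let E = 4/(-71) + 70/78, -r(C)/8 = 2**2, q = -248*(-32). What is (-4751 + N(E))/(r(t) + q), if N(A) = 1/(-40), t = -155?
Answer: -190041/316160 ≈ -0.60109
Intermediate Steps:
q = 7936
r(C) = -32 (r(C) = -8*2**2 = -8*4 = -32)
E = 2329/2769 (E = 4*(-1/71) + 70*(1/78) = -4/71 + 35/39 = 2329/2769 ≈ 0.84110)
N(A) = -1/40
(-4751 + N(E))/(r(t) + q) = (-4751 - 1/40)/(-32 + 7936) = -190041/40/7904 = -190041/40*1/7904 = -190041/316160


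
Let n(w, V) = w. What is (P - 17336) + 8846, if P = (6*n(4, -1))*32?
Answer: -7722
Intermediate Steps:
P = 768 (P = (6*4)*32 = 24*32 = 768)
(P - 17336) + 8846 = (768 - 17336) + 8846 = -16568 + 8846 = -7722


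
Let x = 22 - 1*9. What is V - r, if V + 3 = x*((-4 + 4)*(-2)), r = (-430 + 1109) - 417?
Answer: -265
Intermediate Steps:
x = 13 (x = 22 - 9 = 13)
r = 262 (r = 679 - 417 = 262)
V = -3 (V = -3 + 13*((-4 + 4)*(-2)) = -3 + 13*(0*(-2)) = -3 + 13*0 = -3 + 0 = -3)
V - r = -3 - 1*262 = -3 - 262 = -265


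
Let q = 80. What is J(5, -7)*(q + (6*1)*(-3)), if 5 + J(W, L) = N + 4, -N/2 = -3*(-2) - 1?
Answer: -682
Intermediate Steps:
N = -10 (N = -2*(-3*(-2) - 1) = -2*(6 - 1) = -2*5 = -10)
J(W, L) = -11 (J(W, L) = -5 + (-10 + 4) = -5 - 6 = -11)
J(5, -7)*(q + (6*1)*(-3)) = -11*(80 + (6*1)*(-3)) = -11*(80 + 6*(-3)) = -11*(80 - 18) = -11*62 = -682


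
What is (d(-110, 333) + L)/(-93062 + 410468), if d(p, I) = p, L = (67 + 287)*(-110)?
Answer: -19525/158703 ≈ -0.12303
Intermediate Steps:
L = -38940 (L = 354*(-110) = -38940)
(d(-110, 333) + L)/(-93062 + 410468) = (-110 - 38940)/(-93062 + 410468) = -39050/317406 = -39050*1/317406 = -19525/158703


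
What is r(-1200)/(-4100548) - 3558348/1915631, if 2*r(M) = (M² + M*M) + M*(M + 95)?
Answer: -4654937191926/1963784216447 ≈ -2.3704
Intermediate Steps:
r(M) = M² + M*(95 + M)/2 (r(M) = ((M² + M*M) + M*(M + 95))/2 = ((M² + M²) + M*(95 + M))/2 = (2*M² + M*(95 + M))/2 = M² + M*(95 + M)/2)
r(-1200)/(-4100548) - 3558348/1915631 = ((½)*(-1200)*(95 + 3*(-1200)))/(-4100548) - 3558348/1915631 = ((½)*(-1200)*(95 - 3600))*(-1/4100548) - 3558348*1/1915631 = ((½)*(-1200)*(-3505))*(-1/4100548) - 3558348/1915631 = 2103000*(-1/4100548) - 3558348/1915631 = -525750/1025137 - 3558348/1915631 = -4654937191926/1963784216447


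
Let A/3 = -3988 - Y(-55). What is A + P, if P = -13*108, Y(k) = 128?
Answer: -13752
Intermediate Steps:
P = -1404
A = -12348 (A = 3*(-3988 - 1*128) = 3*(-3988 - 128) = 3*(-4116) = -12348)
A + P = -12348 - 1404 = -13752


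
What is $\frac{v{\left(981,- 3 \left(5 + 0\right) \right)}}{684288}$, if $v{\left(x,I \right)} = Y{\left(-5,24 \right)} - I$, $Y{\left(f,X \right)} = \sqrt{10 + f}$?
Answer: $\frac{5}{228096} + \frac{\sqrt{5}}{684288} \approx 2.5188 \cdot 10^{-5}$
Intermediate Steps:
$v{\left(x,I \right)} = \sqrt{5} - I$ ($v{\left(x,I \right)} = \sqrt{10 - 5} - I = \sqrt{5} - I$)
$\frac{v{\left(981,- 3 \left(5 + 0\right) \right)}}{684288} = \frac{\sqrt{5} - - 3 \left(5 + 0\right)}{684288} = \left(\sqrt{5} - \left(-3\right) 5\right) \frac{1}{684288} = \left(\sqrt{5} - -15\right) \frac{1}{684288} = \left(\sqrt{5} + 15\right) \frac{1}{684288} = \left(15 + \sqrt{5}\right) \frac{1}{684288} = \frac{5}{228096} + \frac{\sqrt{5}}{684288}$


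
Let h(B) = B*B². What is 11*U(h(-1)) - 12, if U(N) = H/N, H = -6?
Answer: 54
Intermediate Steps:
h(B) = B³
U(N) = -6/N
11*U(h(-1)) - 12 = 11*(-6/((-1)³)) - 12 = 11*(-6/(-1)) - 12 = 11*(-6*(-1)) - 12 = 11*6 - 12 = 66 - 12 = 54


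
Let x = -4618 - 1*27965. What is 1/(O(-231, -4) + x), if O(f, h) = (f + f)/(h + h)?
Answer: -4/130101 ≈ -3.0745e-5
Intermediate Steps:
x = -32583 (x = -4618 - 27965 = -32583)
O(f, h) = f/h (O(f, h) = (2*f)/((2*h)) = (2*f)*(1/(2*h)) = f/h)
1/(O(-231, -4) + x) = 1/(-231/(-4) - 32583) = 1/(-231*(-¼) - 32583) = 1/(231/4 - 32583) = 1/(-130101/4) = -4/130101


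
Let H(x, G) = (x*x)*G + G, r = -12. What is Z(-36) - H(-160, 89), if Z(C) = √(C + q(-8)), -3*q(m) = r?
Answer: -2278489 + 4*I*√2 ≈ -2.2785e+6 + 5.6569*I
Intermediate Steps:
q(m) = 4 (q(m) = -⅓*(-12) = 4)
Z(C) = √(4 + C) (Z(C) = √(C + 4) = √(4 + C))
H(x, G) = G + G*x² (H(x, G) = x²*G + G = G*x² + G = G + G*x²)
Z(-36) - H(-160, 89) = √(4 - 36) - 89*(1 + (-160)²) = √(-32) - 89*(1 + 25600) = 4*I*√2 - 89*25601 = 4*I*√2 - 1*2278489 = 4*I*√2 - 2278489 = -2278489 + 4*I*√2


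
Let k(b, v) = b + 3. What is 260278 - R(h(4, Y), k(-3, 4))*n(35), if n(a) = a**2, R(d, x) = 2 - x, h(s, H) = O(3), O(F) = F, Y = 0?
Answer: 257828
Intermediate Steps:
k(b, v) = 3 + b
h(s, H) = 3
260278 - R(h(4, Y), k(-3, 4))*n(35) = 260278 - (2 - (3 - 3))*35**2 = 260278 - (2 - 1*0)*1225 = 260278 - (2 + 0)*1225 = 260278 - 2*1225 = 260278 - 1*2450 = 260278 - 2450 = 257828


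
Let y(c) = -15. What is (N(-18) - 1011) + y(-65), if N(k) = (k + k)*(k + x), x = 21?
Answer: -1134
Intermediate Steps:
N(k) = 2*k*(21 + k) (N(k) = (k + k)*(k + 21) = (2*k)*(21 + k) = 2*k*(21 + k))
(N(-18) - 1011) + y(-65) = (2*(-18)*(21 - 18) - 1011) - 15 = (2*(-18)*3 - 1011) - 15 = (-108 - 1011) - 15 = -1119 - 15 = -1134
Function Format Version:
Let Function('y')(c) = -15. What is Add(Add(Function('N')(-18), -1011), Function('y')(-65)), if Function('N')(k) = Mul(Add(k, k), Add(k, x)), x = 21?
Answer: -1134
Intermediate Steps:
Function('N')(k) = Mul(2, k, Add(21, k)) (Function('N')(k) = Mul(Add(k, k), Add(k, 21)) = Mul(Mul(2, k), Add(21, k)) = Mul(2, k, Add(21, k)))
Add(Add(Function('N')(-18), -1011), Function('y')(-65)) = Add(Add(Mul(2, -18, Add(21, -18)), -1011), -15) = Add(Add(Mul(2, -18, 3), -1011), -15) = Add(Add(-108, -1011), -15) = Add(-1119, -15) = -1134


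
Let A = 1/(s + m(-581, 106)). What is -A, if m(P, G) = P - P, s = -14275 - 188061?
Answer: 1/202336 ≈ 4.9423e-6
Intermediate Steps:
s = -202336
m(P, G) = 0
A = -1/202336 (A = 1/(-202336 + 0) = 1/(-202336) = -1/202336 ≈ -4.9423e-6)
-A = -1*(-1/202336) = 1/202336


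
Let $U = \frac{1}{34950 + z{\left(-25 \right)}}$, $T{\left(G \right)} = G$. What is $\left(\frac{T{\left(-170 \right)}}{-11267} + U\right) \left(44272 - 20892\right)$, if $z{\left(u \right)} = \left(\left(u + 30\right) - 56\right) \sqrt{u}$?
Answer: $\frac{64859318664560}{183512017389} + \frac{79492 i}{16287567} \approx 353.43 + 0.0048805 i$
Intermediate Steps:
$z{\left(u \right)} = \sqrt{u} \left(-26 + u\right)$ ($z{\left(u \right)} = \left(\left(30 + u\right) - 56\right) \sqrt{u} = \left(-26 + u\right) \sqrt{u} = \sqrt{u} \left(-26 + u\right)$)
$U = \frac{34950 + 255 i}{1221567525}$ ($U = \frac{1}{34950 + \sqrt{-25} \left(-26 - 25\right)} = \frac{1}{34950 + 5 i \left(-51\right)} = \frac{1}{34950 - 255 i} = \frac{34950 + 255 i}{1221567525} \approx 2.8611 \cdot 10^{-5} + 2.0875 \cdot 10^{-7} i$)
$\left(\frac{T{\left(-170 \right)}}{-11267} + U\right) \left(44272 - 20892\right) = \left(- \frac{170}{-11267} + \left(\frac{466}{16287567} + \frac{17 i}{81437835}\right)\right) \left(44272 - 20892\right) = \left(\left(-170\right) \left(- \frac{1}{11267}\right) + \left(\frac{466}{16287567} + \frac{17 i}{81437835}\right)\right) 23380 = \left(\frac{170}{11267} + \left(\frac{466}{16287567} + \frac{17 i}{81437835}\right)\right) 23380 = \left(\frac{2774136812}{183512017389} + \frac{17 i}{81437835}\right) 23380 = \frac{64859318664560}{183512017389} + \frac{79492 i}{16287567}$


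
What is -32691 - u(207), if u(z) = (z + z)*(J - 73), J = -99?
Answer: 38517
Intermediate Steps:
u(z) = -344*z (u(z) = (z + z)*(-99 - 73) = (2*z)*(-172) = -344*z)
-32691 - u(207) = -32691 - (-344)*207 = -32691 - 1*(-71208) = -32691 + 71208 = 38517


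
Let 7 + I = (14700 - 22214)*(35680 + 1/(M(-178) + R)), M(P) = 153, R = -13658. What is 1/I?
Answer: -13505/3620684104621 ≈ -3.7300e-9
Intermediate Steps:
I = -3620684104621/13505 (I = -7 + (14700 - 22214)*(35680 + 1/(153 - 13658)) = -7 - 7514*(35680 + 1/(-13505)) = -7 - 7514*(35680 - 1/13505) = -7 - 7514*481858399/13505 = -7 - 3620684010086/13505 = -3620684104621/13505 ≈ -2.6810e+8)
1/I = 1/(-3620684104621/13505) = -13505/3620684104621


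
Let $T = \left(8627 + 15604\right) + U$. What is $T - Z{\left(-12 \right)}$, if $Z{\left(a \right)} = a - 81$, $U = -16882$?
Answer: $7442$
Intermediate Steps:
$Z{\left(a \right)} = -81 + a$
$T = 7349$ ($T = \left(8627 + 15604\right) - 16882 = 24231 - 16882 = 7349$)
$T - Z{\left(-12 \right)} = 7349 - \left(-81 - 12\right) = 7349 - -93 = 7349 + 93 = 7442$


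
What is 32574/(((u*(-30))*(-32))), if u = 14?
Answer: 5429/2240 ≈ 2.4237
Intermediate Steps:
32574/(((u*(-30))*(-32))) = 32574/(((14*(-30))*(-32))) = 32574/((-420*(-32))) = 32574/13440 = 32574*(1/13440) = 5429/2240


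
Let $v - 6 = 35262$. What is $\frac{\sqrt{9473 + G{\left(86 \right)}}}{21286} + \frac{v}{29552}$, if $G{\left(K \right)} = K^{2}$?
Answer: $\frac{8817}{7388} + \frac{\sqrt{16869}}{21286} \approx 1.1995$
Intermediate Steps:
$v = 35268$ ($v = 6 + 35262 = 35268$)
$\frac{\sqrt{9473 + G{\left(86 \right)}}}{21286} + \frac{v}{29552} = \frac{\sqrt{9473 + 86^{2}}}{21286} + \frac{35268}{29552} = \sqrt{9473 + 7396} \cdot \frac{1}{21286} + 35268 \cdot \frac{1}{29552} = \sqrt{16869} \cdot \frac{1}{21286} + \frac{8817}{7388} = \frac{\sqrt{16869}}{21286} + \frac{8817}{7388} = \frac{8817}{7388} + \frac{\sqrt{16869}}{21286}$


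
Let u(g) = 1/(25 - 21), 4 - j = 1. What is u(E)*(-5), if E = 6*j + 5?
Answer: -5/4 ≈ -1.2500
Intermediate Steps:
j = 3 (j = 4 - 1*1 = 4 - 1 = 3)
E = 23 (E = 6*3 + 5 = 18 + 5 = 23)
u(g) = ¼ (u(g) = 1/4 = ¼)
u(E)*(-5) = (¼)*(-5) = -5/4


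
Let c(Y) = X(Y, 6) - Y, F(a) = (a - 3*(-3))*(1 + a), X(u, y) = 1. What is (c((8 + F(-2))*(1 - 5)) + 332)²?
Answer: 113569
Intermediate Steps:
F(a) = (1 + a)*(9 + a) (F(a) = (a + 9)*(1 + a) = (9 + a)*(1 + a) = (1 + a)*(9 + a))
c(Y) = 1 - Y
(c((8 + F(-2))*(1 - 5)) + 332)² = ((1 - (8 + (9 + (-2)² + 10*(-2)))*(1 - 5)) + 332)² = ((1 - (8 + (9 + 4 - 20))*(-4)) + 332)² = ((1 - (8 - 7)*(-4)) + 332)² = ((1 - (-4)) + 332)² = ((1 - 1*(-4)) + 332)² = ((1 + 4) + 332)² = (5 + 332)² = 337² = 113569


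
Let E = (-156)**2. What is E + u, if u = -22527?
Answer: 1809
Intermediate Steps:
E = 24336
E + u = 24336 - 22527 = 1809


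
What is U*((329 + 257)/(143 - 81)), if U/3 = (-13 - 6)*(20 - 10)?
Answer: -167010/31 ≈ -5387.4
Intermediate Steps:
U = -570 (U = 3*((-13 - 6)*(20 - 10)) = 3*(-19*10) = 3*(-190) = -570)
U*((329 + 257)/(143 - 81)) = -570*(329 + 257)/(143 - 81) = -334020/62 = -570*293/31 = -167010/31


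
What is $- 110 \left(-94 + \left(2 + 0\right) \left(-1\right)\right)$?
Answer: $10560$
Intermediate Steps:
$- 110 \left(-94 + \left(2 + 0\right) \left(-1\right)\right) = - 110 \left(-94 + 2 \left(-1\right)\right) = - 110 \left(-94 - 2\right) = \left(-110\right) \left(-96\right) = 10560$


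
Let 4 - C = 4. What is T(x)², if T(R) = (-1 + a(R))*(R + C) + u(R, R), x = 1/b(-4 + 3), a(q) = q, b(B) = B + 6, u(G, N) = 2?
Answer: 2116/625 ≈ 3.3856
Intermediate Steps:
C = 0 (C = 4 - 1*4 = 4 - 4 = 0)
b(B) = 6 + B
x = ⅕ (x = 1/(6 + (-4 + 3)) = 1/(6 - 1) = 1/5 = ⅕ ≈ 0.20000)
T(R) = 2 + R*(-1 + R) (T(R) = (-1 + R)*(R + 0) + 2 = (-1 + R)*R + 2 = R*(-1 + R) + 2 = 2 + R*(-1 + R))
T(x)² = (2 + (⅕)² - 1*⅕)² = (2 + 1/25 - ⅕)² = (46/25)² = 2116/625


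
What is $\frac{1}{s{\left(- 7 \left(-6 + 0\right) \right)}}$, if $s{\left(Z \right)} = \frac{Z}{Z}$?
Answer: $1$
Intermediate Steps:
$s{\left(Z \right)} = 1$
$\frac{1}{s{\left(- 7 \left(-6 + 0\right) \right)}} = 1^{-1} = 1$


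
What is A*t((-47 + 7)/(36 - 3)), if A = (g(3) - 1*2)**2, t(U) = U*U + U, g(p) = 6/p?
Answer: 0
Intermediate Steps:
t(U) = U + U**2 (t(U) = U**2 + U = U + U**2)
A = 0 (A = (6/3 - 1*2)**2 = (6*(1/3) - 2)**2 = (2 - 2)**2 = 0**2 = 0)
A*t((-47 + 7)/(36 - 3)) = 0*(((-47 + 7)/(36 - 3))*(1 + (-47 + 7)/(36 - 3))) = 0*((-40/33)*(1 - 40/33)) = 0*((-40*1/33)*(1 - 40*1/33)) = 0*(-40*(1 - 40/33)/33) = 0*(-40/33*(-7/33)) = 0*(280/1089) = 0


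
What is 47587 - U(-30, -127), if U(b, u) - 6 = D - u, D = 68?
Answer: 47386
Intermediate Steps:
U(b, u) = 74 - u (U(b, u) = 6 + (68 - u) = 74 - u)
47587 - U(-30, -127) = 47587 - (74 - 1*(-127)) = 47587 - (74 + 127) = 47587 - 1*201 = 47587 - 201 = 47386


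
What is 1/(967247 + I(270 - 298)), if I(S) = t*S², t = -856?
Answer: 1/296143 ≈ 3.3767e-6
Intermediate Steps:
I(S) = -856*S²
1/(967247 + I(270 - 298)) = 1/(967247 - 856*(270 - 298)²) = 1/(967247 - 856*(-28)²) = 1/(967247 - 856*784) = 1/(967247 - 671104) = 1/296143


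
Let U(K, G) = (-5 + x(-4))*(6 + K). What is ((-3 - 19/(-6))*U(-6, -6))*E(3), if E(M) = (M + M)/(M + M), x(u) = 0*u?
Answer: 0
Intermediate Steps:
x(u) = 0
U(K, G) = -30 - 5*K (U(K, G) = (-5 + 0)*(6 + K) = -5*(6 + K) = -30 - 5*K)
E(M) = 1 (E(M) = (2*M)/((2*M)) = (2*M)*(1/(2*M)) = 1)
((-3 - 19/(-6))*U(-6, -6))*E(3) = ((-3 - 19/(-6))*(-30 - 5*(-6)))*1 = ((-3 - 19*(-⅙))*(-30 + 30))*1 = ((-3 + 19/6)*0)*1 = ((⅙)*0)*1 = 0*1 = 0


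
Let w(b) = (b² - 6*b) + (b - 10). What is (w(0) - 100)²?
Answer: 12100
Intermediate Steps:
w(b) = -10 + b² - 5*b (w(b) = (b² - 6*b) + (-10 + b) = -10 + b² - 5*b)
(w(0) - 100)² = ((-10 + 0² - 5*0) - 100)² = ((-10 + 0 + 0) - 100)² = (-10 - 100)² = (-110)² = 12100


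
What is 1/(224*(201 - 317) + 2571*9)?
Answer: -1/2845 ≈ -0.00035149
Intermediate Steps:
1/(224*(201 - 317) + 2571*9) = 1/(224*(-116) + 23139) = 1/(-25984 + 23139) = 1/(-2845) = -1/2845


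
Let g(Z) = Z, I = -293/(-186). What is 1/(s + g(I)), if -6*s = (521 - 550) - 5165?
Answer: 62/53769 ≈ 0.0011531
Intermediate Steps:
I = 293/186 (I = -293*(-1/186) = 293/186 ≈ 1.5753)
s = 2597/3 (s = -((521 - 550) - 5165)/6 = -(-29 - 5165)/6 = -⅙*(-5194) = 2597/3 ≈ 865.67)
1/(s + g(I)) = 1/(2597/3 + 293/186) = 1/(53769/62) = 62/53769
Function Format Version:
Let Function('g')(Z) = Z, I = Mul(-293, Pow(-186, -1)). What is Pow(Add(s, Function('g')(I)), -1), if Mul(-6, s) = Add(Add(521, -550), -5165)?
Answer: Rational(62, 53769) ≈ 0.0011531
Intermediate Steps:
I = Rational(293, 186) (I = Mul(-293, Rational(-1, 186)) = Rational(293, 186) ≈ 1.5753)
s = Rational(2597, 3) (s = Mul(Rational(-1, 6), Add(Add(521, -550), -5165)) = Mul(Rational(-1, 6), Add(-29, -5165)) = Mul(Rational(-1, 6), -5194) = Rational(2597, 3) ≈ 865.67)
Pow(Add(s, Function('g')(I)), -1) = Pow(Add(Rational(2597, 3), Rational(293, 186)), -1) = Pow(Rational(53769, 62), -1) = Rational(62, 53769)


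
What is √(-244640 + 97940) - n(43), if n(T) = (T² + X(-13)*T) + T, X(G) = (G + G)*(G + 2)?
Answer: -14190 + 30*I*√163 ≈ -14190.0 + 383.01*I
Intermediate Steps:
X(G) = 2*G*(2 + G) (X(G) = (2*G)*(2 + G) = 2*G*(2 + G))
n(T) = T² + 287*T (n(T) = (T² + (2*(-13)*(2 - 13))*T) + T = (T² + (2*(-13)*(-11))*T) + T = (T² + 286*T) + T = T² + 287*T)
√(-244640 + 97940) - n(43) = √(-244640 + 97940) - 43*(287 + 43) = √(-146700) - 43*330 = 30*I*√163 - 1*14190 = 30*I*√163 - 14190 = -14190 + 30*I*√163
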